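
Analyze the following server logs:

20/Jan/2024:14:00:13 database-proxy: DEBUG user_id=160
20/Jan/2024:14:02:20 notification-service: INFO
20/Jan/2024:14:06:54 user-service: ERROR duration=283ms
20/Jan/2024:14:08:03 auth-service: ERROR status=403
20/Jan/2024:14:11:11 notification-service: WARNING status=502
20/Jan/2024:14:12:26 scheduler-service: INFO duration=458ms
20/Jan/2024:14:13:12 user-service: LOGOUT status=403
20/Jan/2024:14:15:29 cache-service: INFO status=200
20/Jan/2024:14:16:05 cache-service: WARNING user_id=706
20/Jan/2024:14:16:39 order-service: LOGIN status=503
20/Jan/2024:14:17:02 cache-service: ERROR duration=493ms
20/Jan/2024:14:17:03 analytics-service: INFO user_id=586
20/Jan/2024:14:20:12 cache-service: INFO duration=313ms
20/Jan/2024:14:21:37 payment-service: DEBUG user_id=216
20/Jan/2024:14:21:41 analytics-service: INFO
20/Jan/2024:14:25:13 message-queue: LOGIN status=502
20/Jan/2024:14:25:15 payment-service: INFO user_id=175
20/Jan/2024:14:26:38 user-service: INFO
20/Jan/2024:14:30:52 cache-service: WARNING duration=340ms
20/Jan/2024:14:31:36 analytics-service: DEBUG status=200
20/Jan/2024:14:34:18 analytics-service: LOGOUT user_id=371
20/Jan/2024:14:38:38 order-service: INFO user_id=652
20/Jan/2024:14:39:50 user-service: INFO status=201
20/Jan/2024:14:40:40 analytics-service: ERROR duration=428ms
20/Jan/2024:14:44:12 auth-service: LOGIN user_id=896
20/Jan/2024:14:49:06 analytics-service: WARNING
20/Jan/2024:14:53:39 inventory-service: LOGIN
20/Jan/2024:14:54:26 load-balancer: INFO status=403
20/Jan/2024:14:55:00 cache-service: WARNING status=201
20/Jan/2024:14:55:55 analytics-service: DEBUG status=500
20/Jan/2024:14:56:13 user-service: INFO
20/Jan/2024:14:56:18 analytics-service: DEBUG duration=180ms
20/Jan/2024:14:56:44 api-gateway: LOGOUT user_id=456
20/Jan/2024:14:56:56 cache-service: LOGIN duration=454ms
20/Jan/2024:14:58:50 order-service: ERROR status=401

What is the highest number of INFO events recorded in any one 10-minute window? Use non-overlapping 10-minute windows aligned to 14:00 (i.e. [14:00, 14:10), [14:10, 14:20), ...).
4

To find the burst window:

1. Divide the log period into non-overlapping 10-minute windows starting at 14:00
2. Count INFO events in each window
3. Find the window with maximum count
4. Maximum events in a window: 4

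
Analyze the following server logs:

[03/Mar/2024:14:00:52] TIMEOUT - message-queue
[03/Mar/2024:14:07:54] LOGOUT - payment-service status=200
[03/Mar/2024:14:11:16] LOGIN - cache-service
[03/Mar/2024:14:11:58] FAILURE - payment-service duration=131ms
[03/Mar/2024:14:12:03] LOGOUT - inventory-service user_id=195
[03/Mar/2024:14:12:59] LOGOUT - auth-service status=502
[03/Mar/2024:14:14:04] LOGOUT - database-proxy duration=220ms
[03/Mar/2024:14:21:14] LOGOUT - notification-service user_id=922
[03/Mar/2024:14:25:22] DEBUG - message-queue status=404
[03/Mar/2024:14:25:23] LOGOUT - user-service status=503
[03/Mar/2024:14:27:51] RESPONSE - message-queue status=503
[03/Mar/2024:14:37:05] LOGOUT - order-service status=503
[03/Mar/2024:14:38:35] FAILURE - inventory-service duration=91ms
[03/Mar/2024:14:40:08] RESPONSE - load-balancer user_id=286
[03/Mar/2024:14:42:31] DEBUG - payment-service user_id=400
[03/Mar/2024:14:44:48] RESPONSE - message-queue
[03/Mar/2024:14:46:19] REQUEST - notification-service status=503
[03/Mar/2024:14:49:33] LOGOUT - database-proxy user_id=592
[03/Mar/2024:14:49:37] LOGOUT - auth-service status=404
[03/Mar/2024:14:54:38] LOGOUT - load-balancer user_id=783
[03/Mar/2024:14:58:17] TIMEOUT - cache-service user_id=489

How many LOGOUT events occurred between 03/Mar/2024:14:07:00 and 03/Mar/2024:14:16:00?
4

To count events in the time window:

1. Window boundaries: 03/Mar/2024:14:07:00 to 03/Mar/2024:14:16:00
2. Filter for LOGOUT events within this window
3. Count matching events: 4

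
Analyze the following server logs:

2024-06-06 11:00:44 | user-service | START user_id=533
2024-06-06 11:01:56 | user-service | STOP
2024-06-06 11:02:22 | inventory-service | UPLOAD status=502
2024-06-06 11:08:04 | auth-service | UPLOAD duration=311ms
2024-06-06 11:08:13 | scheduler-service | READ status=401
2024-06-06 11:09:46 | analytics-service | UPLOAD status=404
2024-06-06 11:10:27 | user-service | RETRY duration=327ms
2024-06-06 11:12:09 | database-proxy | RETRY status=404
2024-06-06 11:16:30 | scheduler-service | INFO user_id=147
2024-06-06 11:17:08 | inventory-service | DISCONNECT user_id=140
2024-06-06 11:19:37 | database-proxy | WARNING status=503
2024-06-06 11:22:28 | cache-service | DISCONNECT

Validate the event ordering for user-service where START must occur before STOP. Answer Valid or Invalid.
Valid

To validate ordering:

1. Required order: START → STOP
2. Rule: START must occur before STOP
3. Check actual order of events for user-service
4. Result: Valid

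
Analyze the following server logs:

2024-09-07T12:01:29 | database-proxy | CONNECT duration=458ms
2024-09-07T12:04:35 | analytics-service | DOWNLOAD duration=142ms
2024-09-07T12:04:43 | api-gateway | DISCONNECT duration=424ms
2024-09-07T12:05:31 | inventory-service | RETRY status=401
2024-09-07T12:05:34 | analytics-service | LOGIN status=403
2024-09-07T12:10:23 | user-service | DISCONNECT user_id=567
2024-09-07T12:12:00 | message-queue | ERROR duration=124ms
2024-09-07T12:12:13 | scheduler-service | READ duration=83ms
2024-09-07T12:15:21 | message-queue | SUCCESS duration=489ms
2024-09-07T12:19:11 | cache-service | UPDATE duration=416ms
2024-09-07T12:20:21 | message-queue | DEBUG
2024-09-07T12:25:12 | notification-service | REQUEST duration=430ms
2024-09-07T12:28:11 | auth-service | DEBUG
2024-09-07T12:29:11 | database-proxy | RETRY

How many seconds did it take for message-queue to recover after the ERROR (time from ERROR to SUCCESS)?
201

To calculate recovery time:

1. Find ERROR event for message-queue: 2024-09-07T12:12:00
2. Find next SUCCESS event for message-queue: 2024-09-07T12:15:21
3. Recovery time: 2024-09-07T12:15:21 - 2024-09-07T12:12:00 = 201 seconds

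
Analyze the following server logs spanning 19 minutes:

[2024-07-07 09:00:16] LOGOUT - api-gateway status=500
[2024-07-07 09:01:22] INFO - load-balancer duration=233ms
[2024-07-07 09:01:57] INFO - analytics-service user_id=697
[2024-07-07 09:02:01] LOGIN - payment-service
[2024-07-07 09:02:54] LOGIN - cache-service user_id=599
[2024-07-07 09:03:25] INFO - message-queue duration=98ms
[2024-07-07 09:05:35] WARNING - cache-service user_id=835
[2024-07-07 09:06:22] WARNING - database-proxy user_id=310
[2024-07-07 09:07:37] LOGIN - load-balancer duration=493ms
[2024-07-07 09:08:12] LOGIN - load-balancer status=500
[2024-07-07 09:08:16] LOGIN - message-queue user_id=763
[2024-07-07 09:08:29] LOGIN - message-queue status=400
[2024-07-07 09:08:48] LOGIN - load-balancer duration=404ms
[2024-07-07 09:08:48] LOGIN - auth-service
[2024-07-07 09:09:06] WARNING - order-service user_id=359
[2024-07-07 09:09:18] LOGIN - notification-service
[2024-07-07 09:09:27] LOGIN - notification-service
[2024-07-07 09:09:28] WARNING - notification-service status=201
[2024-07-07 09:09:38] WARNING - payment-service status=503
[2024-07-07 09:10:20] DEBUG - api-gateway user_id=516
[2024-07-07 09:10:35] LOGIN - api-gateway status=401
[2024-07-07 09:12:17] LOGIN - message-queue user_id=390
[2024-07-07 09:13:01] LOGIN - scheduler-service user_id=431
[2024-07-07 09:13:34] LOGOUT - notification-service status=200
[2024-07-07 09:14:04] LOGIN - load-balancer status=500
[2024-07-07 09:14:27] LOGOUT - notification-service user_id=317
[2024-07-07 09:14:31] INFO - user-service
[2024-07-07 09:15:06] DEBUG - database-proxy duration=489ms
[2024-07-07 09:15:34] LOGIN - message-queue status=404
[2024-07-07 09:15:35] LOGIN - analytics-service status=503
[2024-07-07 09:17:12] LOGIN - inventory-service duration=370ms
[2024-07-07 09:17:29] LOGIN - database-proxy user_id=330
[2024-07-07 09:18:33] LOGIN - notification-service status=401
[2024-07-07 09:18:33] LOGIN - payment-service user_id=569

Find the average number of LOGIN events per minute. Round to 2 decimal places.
1.05

To calculate the rate:

1. Count total LOGIN events: 20
2. Total time period: 19 minutes
3. Rate = 20 / 19 = 1.05 events per minute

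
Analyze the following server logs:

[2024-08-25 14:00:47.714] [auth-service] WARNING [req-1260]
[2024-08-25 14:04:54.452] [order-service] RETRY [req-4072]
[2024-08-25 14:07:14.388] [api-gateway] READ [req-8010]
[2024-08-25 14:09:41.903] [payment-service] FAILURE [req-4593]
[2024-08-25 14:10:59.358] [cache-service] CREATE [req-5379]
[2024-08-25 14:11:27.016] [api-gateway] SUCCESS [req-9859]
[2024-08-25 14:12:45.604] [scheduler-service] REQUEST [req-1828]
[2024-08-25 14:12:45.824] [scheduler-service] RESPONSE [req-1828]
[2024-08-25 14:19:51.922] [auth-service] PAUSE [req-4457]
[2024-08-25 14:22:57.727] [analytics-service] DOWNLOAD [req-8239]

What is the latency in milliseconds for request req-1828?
220

To calculate latency:

1. Find REQUEST with id req-1828: 2024-08-25 14:12:45.604
2. Find RESPONSE with id req-1828: 2024-08-25 14:12:45.824
3. Latency: 2024-08-25 14:12:45.824 - 2024-08-25 14:12:45.604 = 220ms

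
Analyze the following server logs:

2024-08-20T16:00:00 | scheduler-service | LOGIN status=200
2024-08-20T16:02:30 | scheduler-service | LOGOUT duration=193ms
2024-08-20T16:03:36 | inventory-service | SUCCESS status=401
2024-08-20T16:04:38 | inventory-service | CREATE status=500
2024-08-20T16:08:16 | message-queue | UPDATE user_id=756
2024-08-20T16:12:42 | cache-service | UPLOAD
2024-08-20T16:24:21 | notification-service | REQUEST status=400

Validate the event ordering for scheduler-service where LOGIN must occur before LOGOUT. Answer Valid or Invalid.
Valid

To validate ordering:

1. Required order: LOGIN → LOGOUT
2. Rule: LOGIN must occur before LOGOUT
3. Check actual order of events for scheduler-service
4. Result: Valid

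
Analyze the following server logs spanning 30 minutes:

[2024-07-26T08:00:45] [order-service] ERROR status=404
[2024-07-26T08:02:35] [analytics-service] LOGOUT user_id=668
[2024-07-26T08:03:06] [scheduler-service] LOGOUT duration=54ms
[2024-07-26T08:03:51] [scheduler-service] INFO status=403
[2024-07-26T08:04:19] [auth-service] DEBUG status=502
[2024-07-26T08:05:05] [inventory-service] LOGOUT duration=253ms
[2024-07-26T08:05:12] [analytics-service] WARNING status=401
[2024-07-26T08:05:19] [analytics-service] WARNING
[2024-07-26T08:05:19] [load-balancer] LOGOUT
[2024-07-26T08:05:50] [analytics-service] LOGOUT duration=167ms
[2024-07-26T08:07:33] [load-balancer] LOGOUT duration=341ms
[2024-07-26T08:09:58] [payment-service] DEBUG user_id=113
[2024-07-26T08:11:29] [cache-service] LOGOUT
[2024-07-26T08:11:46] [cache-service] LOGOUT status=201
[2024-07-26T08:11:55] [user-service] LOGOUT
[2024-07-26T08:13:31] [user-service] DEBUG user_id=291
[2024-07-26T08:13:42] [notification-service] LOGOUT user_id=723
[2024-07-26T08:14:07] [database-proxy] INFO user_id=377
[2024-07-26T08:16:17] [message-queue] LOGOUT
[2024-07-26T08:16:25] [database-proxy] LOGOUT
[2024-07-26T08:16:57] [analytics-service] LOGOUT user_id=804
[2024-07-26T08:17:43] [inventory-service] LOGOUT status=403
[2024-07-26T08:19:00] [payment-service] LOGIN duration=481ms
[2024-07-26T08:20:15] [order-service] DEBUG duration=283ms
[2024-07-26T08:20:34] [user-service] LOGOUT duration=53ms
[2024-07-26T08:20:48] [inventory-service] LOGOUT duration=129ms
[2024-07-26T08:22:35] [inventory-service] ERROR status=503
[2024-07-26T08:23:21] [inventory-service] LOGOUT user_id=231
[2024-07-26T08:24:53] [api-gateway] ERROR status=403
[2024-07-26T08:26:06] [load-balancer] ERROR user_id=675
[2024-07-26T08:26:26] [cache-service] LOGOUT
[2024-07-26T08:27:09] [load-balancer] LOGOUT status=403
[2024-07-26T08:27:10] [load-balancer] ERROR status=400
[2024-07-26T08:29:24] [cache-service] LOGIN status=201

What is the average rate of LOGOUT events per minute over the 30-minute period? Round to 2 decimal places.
0.63

To calculate the rate:

1. Count total LOGOUT events: 19
2. Total time period: 30 minutes
3. Rate = 19 / 30 = 0.63 events per minute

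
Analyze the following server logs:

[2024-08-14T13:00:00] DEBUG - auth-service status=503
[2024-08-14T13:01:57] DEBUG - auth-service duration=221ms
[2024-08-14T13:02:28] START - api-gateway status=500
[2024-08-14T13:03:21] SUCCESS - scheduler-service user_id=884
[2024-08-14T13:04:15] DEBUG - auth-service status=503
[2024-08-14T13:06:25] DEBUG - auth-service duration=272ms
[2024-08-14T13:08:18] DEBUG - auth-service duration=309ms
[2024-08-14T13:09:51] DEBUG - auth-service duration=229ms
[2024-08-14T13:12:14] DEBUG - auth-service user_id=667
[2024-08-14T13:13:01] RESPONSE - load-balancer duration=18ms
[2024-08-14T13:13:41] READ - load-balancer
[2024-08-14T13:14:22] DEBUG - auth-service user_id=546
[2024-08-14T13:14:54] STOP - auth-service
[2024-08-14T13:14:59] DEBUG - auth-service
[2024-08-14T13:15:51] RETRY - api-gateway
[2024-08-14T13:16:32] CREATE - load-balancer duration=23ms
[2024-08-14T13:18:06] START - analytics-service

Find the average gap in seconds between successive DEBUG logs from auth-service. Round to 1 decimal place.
112.4

To calculate average interval:

1. Find all DEBUG events for auth-service in order
2. Calculate time gaps between consecutive events
3. Compute mean of gaps: 899 / 8 = 112.4 seconds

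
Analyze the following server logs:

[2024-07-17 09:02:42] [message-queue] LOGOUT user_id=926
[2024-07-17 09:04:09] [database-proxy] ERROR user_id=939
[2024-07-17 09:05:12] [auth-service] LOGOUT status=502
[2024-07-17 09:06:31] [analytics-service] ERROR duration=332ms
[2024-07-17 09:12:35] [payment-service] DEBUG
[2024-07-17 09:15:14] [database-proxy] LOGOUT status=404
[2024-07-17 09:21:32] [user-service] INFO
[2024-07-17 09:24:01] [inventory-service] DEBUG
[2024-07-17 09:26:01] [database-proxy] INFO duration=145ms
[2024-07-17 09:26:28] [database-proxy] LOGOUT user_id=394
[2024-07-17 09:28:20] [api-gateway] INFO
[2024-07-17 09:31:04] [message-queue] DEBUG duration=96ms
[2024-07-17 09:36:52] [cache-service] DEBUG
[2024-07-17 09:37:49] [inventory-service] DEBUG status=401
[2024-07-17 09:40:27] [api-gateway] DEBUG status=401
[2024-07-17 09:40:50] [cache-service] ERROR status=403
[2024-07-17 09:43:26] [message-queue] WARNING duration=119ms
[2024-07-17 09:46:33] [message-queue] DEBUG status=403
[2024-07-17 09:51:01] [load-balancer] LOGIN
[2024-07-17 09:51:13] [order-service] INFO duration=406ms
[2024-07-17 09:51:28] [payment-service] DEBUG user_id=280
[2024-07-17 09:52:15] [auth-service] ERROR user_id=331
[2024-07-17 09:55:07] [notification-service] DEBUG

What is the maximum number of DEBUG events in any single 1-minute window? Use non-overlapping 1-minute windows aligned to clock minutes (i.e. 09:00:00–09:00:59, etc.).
1

To find the burst window:

1. Divide the log period into non-overlapping 1-minute windows starting at 09:00
2. Count DEBUG events in each window
3. Find the window with maximum count
4. Maximum events in a window: 1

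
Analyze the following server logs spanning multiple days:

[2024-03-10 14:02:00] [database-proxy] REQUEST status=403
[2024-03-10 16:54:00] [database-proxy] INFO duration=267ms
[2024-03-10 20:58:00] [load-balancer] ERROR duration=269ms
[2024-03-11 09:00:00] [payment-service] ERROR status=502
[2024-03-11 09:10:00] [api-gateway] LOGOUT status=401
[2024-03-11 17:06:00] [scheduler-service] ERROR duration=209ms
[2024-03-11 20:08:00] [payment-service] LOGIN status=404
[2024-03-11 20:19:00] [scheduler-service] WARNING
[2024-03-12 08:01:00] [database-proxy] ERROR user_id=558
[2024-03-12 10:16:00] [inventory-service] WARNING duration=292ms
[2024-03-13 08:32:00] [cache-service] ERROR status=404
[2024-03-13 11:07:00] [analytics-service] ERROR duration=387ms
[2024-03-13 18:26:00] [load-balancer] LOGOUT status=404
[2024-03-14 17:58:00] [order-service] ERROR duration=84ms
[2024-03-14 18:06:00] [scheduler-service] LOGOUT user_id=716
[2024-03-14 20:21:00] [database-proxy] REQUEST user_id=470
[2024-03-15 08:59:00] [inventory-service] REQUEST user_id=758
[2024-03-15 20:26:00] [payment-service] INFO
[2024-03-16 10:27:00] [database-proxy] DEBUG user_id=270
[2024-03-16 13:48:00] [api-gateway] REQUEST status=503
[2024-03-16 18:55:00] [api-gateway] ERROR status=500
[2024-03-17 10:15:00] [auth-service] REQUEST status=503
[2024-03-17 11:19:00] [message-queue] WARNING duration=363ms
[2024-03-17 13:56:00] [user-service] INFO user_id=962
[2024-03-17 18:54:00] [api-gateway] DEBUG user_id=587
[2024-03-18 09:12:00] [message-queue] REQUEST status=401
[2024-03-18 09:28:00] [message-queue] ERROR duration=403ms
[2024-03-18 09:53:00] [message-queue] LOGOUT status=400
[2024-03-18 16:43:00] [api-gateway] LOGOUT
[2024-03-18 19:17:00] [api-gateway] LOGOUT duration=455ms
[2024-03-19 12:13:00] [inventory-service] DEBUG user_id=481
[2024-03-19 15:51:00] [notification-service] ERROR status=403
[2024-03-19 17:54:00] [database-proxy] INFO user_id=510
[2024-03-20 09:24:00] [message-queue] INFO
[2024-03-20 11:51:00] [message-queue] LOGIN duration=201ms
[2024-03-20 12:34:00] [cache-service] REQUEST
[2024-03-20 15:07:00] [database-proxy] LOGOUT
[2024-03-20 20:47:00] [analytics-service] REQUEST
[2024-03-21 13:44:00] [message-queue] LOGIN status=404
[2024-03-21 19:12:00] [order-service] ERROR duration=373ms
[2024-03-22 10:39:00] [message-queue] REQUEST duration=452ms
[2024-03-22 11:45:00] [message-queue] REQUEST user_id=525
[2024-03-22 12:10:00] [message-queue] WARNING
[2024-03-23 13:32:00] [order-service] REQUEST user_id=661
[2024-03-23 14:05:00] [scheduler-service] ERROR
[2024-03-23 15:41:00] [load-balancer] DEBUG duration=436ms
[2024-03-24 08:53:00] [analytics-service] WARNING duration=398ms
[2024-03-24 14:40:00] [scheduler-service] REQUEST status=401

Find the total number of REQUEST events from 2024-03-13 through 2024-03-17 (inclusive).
4

To filter by date range:

1. Date range: 2024-03-13 through 2024-03-17, both dates inclusive
2. Filter for REQUEST events whose date falls in this range
3. Count matching events: 4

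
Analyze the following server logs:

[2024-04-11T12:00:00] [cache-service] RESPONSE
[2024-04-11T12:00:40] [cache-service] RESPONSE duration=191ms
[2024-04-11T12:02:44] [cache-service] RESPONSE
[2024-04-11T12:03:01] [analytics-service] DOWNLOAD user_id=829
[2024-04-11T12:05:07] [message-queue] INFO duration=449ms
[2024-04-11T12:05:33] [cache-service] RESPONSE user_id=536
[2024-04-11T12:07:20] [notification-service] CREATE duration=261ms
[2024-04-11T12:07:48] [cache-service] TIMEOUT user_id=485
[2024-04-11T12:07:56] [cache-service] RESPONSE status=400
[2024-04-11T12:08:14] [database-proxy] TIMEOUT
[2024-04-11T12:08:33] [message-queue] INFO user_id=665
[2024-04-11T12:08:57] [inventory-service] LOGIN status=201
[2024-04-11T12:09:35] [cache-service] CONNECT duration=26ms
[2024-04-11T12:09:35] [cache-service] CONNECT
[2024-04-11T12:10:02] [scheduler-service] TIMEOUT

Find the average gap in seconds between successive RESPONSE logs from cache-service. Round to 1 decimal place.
119.0

To calculate average interval:

1. Find all RESPONSE events for cache-service in order
2. Calculate time gaps between consecutive events
3. Compute mean of gaps: 476 / 4 = 119.0 seconds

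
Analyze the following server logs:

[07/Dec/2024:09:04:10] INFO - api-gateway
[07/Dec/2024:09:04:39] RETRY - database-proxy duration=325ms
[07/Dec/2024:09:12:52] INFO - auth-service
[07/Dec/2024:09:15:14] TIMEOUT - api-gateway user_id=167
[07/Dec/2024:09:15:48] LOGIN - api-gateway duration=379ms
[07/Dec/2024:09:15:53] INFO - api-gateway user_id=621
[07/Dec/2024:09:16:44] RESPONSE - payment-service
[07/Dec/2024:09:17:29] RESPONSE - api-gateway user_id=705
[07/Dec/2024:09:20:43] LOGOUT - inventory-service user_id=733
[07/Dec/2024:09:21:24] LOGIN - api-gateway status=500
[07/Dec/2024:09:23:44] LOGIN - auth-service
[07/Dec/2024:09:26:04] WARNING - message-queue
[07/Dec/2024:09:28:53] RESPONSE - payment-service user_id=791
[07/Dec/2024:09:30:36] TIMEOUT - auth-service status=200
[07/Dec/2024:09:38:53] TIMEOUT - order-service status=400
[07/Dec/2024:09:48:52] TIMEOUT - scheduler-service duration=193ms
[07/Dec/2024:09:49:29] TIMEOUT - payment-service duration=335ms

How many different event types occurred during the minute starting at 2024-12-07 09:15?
3

To count unique event types:

1. Filter events in the minute starting at 2024-12-07 09:15
2. Extract event types from matching entries
3. Count unique types: 3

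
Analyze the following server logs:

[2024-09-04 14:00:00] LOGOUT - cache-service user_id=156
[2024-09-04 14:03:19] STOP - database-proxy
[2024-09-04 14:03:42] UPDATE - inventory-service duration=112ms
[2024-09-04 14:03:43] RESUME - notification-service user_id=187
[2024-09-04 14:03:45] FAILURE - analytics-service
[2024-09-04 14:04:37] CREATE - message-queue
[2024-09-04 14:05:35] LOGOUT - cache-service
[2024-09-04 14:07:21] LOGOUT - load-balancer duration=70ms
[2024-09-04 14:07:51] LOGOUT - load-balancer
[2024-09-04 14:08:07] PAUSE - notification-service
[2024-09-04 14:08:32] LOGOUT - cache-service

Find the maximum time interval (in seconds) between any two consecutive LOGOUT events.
335

To find the longest gap:

1. Extract all LOGOUT events in chronological order
2. Calculate time differences between consecutive events
3. Find the maximum difference
4. Longest gap: 335 seconds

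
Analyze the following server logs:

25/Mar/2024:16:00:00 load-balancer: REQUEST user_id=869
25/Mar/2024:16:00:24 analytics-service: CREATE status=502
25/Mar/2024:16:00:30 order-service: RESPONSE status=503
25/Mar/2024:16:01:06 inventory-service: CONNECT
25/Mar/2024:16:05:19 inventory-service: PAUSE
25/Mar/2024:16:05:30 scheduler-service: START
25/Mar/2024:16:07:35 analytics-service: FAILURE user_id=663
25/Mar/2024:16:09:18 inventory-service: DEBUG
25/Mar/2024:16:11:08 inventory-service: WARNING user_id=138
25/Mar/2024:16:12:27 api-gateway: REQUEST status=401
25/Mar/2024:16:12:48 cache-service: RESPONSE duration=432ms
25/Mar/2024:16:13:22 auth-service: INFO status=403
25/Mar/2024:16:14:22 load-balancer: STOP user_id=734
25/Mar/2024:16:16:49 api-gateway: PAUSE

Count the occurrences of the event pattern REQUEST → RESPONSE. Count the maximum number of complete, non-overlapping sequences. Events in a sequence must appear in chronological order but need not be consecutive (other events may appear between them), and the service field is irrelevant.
2

To count sequences:

1. Look for pattern: REQUEST → RESPONSE
2. Greedily scan the log in chronological order, matching each sequence element in turn (ignoring service)
3. Each time the full pattern completes, increment the count and restart matching from the next event
4. Complete non-overlapping sequences found: 2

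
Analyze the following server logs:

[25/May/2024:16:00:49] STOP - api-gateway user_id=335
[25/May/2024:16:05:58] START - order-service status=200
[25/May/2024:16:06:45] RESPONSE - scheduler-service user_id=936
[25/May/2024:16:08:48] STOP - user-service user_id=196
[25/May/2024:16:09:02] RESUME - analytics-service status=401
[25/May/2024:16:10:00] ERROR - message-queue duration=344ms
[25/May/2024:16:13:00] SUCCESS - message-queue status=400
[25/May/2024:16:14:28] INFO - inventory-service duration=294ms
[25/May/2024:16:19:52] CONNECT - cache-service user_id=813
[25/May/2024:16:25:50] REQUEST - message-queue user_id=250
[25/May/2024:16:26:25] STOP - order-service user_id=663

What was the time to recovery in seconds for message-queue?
180

To calculate recovery time:

1. Find ERROR event for message-queue: 25/May/2024:16:10:00
2. Find next SUCCESS event for message-queue: 25/May/2024:16:13:00
3. Recovery time: 25/May/2024:16:13:00 - 25/May/2024:16:10:00 = 180 seconds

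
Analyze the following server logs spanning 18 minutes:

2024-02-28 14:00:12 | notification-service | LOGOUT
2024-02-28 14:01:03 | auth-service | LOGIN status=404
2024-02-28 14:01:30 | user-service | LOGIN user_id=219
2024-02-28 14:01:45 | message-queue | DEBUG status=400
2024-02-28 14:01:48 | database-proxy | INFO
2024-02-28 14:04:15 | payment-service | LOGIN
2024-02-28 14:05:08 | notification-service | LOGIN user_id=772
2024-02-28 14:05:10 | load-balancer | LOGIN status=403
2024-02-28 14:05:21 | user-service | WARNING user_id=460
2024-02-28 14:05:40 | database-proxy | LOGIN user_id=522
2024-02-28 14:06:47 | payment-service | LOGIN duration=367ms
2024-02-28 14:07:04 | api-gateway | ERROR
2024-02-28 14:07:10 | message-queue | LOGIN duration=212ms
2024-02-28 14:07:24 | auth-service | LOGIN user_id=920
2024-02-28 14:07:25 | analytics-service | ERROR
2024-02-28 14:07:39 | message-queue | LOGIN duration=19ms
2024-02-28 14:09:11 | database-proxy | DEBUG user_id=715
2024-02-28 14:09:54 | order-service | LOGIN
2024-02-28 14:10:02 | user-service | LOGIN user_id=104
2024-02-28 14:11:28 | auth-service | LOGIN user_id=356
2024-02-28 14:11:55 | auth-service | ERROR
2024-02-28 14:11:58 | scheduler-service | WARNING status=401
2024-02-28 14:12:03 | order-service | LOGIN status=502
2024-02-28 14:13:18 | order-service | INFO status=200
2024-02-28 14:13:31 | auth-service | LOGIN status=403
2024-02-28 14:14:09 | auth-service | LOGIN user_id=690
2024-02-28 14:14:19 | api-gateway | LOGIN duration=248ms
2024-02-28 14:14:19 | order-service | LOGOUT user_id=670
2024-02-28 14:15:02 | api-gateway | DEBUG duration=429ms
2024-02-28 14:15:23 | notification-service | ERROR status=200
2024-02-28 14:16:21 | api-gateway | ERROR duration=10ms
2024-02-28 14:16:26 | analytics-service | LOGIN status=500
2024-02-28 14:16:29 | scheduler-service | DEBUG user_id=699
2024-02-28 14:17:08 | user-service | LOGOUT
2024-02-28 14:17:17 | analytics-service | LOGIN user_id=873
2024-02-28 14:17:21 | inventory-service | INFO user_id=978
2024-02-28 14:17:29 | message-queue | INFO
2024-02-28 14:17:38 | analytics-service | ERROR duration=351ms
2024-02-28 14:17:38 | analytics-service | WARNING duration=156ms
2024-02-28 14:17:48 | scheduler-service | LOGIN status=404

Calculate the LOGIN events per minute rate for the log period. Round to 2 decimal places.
1.11

To calculate the rate:

1. Count total LOGIN events: 20
2. Total time period: 18 minutes
3. Rate = 20 / 18 = 1.11 events per minute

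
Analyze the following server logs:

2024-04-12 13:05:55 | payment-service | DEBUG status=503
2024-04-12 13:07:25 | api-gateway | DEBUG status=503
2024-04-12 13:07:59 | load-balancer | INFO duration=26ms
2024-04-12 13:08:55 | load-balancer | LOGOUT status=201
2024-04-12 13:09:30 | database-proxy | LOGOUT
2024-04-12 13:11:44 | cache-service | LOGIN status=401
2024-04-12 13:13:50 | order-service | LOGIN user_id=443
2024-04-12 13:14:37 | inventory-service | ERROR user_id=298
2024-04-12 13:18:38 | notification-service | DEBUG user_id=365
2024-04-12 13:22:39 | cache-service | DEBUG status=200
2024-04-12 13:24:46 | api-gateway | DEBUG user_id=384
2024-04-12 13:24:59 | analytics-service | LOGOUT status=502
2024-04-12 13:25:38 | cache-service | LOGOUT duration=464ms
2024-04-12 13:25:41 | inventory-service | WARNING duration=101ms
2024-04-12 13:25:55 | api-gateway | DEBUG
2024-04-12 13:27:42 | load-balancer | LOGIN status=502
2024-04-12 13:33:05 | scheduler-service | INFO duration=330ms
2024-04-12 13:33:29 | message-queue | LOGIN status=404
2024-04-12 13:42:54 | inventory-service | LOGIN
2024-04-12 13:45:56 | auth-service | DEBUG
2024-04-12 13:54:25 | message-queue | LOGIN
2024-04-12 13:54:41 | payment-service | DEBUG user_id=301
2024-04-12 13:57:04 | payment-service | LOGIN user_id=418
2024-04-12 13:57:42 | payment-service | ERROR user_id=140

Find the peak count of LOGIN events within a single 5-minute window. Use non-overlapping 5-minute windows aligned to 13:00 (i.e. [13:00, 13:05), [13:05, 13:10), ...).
2

To find the burst window:

1. Divide the log period into non-overlapping 5-minute windows starting at 13:00
2. Count LOGIN events in each window
3. Find the window with maximum count
4. Maximum events in a window: 2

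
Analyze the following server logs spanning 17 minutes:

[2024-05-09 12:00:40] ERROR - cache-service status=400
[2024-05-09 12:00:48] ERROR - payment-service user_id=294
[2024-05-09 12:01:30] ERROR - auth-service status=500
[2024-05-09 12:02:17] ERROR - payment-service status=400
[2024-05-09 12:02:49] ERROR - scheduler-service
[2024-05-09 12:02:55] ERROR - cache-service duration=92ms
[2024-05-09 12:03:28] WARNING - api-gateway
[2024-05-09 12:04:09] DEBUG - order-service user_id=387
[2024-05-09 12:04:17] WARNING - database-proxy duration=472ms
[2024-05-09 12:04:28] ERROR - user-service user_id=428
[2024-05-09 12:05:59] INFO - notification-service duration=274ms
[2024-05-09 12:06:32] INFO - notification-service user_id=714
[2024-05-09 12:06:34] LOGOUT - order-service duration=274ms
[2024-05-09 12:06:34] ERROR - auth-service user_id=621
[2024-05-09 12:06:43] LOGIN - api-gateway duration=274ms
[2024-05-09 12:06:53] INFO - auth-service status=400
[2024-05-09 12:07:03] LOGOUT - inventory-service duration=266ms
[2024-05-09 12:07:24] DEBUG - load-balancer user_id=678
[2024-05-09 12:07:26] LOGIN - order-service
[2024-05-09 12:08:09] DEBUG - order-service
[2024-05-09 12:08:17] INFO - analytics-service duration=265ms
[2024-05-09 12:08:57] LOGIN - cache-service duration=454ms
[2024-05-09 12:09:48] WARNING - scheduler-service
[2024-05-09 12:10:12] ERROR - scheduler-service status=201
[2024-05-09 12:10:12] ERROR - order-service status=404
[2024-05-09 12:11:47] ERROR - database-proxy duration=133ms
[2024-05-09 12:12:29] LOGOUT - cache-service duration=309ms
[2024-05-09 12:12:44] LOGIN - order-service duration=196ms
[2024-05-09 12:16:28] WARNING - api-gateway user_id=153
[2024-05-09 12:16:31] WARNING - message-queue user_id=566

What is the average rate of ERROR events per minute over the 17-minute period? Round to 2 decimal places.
0.65

To calculate the rate:

1. Count total ERROR events: 11
2. Total time period: 17 minutes
3. Rate = 11 / 17 = 0.65 events per minute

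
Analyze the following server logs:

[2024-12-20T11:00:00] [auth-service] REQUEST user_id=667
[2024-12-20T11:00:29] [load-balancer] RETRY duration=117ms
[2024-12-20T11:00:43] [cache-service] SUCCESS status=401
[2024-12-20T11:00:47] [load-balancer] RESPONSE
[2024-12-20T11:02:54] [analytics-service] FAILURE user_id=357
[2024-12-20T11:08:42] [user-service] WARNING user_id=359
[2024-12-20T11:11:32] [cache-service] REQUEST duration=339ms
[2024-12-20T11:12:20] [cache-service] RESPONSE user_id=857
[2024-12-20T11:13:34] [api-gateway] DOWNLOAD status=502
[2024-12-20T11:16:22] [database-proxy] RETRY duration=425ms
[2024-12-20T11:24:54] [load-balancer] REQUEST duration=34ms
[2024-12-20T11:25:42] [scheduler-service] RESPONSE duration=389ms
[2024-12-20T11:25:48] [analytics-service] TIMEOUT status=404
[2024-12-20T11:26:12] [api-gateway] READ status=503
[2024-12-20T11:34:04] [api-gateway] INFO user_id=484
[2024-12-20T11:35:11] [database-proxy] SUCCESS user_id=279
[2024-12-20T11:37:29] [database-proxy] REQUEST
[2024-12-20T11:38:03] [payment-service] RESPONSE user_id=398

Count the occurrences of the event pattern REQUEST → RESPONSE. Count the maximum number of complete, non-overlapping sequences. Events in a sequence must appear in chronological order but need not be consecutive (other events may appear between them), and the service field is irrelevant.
4

To count sequences:

1. Look for pattern: REQUEST → RESPONSE
2. Greedily scan the log in chronological order, matching each sequence element in turn (ignoring service)
3. Each time the full pattern completes, increment the count and restart matching from the next event
4. Complete non-overlapping sequences found: 4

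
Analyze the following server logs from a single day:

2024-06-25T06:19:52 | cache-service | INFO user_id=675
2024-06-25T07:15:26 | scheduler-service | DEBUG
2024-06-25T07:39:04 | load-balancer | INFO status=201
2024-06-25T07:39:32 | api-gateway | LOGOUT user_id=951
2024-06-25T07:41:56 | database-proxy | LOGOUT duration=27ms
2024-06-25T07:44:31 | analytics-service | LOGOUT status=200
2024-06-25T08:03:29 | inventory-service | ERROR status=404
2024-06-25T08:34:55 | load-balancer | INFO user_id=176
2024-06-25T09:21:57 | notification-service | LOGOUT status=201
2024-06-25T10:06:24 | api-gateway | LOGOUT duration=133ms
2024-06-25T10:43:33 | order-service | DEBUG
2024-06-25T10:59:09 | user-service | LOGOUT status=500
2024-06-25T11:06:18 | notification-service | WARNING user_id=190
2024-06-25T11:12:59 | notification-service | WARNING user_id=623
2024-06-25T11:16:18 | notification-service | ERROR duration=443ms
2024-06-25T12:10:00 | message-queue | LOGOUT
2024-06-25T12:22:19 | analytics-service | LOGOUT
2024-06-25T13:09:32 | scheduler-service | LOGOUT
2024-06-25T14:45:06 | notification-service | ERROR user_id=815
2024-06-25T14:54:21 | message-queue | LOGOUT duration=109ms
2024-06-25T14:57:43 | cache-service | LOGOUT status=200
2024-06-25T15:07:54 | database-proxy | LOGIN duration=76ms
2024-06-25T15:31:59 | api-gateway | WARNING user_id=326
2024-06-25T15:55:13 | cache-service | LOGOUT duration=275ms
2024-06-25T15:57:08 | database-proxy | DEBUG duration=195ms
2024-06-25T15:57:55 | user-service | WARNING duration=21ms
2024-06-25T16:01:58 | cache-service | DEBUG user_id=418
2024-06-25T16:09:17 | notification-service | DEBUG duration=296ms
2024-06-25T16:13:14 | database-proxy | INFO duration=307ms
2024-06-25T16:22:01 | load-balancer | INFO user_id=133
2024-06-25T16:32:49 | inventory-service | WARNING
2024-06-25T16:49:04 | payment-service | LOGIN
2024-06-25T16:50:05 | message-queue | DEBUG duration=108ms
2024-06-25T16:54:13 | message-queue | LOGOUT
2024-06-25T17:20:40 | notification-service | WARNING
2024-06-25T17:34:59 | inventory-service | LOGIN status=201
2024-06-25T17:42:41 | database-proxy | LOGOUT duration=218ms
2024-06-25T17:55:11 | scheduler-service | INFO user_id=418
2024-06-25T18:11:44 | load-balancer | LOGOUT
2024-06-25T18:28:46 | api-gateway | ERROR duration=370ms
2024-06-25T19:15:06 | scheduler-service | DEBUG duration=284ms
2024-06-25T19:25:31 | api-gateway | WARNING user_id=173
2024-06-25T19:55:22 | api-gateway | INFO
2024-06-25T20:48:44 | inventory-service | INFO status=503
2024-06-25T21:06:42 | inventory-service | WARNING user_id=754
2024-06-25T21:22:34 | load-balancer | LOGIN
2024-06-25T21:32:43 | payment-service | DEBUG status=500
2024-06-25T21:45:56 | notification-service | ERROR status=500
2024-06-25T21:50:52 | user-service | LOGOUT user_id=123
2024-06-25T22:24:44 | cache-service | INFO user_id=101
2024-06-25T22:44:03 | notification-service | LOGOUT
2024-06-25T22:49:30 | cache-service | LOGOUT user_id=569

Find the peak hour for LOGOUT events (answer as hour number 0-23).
7

To find the peak hour:

1. Group all LOGOUT events by hour
2. Count events in each hour
3. Find hour with maximum count
4. Peak hour: 7 (with 3 events)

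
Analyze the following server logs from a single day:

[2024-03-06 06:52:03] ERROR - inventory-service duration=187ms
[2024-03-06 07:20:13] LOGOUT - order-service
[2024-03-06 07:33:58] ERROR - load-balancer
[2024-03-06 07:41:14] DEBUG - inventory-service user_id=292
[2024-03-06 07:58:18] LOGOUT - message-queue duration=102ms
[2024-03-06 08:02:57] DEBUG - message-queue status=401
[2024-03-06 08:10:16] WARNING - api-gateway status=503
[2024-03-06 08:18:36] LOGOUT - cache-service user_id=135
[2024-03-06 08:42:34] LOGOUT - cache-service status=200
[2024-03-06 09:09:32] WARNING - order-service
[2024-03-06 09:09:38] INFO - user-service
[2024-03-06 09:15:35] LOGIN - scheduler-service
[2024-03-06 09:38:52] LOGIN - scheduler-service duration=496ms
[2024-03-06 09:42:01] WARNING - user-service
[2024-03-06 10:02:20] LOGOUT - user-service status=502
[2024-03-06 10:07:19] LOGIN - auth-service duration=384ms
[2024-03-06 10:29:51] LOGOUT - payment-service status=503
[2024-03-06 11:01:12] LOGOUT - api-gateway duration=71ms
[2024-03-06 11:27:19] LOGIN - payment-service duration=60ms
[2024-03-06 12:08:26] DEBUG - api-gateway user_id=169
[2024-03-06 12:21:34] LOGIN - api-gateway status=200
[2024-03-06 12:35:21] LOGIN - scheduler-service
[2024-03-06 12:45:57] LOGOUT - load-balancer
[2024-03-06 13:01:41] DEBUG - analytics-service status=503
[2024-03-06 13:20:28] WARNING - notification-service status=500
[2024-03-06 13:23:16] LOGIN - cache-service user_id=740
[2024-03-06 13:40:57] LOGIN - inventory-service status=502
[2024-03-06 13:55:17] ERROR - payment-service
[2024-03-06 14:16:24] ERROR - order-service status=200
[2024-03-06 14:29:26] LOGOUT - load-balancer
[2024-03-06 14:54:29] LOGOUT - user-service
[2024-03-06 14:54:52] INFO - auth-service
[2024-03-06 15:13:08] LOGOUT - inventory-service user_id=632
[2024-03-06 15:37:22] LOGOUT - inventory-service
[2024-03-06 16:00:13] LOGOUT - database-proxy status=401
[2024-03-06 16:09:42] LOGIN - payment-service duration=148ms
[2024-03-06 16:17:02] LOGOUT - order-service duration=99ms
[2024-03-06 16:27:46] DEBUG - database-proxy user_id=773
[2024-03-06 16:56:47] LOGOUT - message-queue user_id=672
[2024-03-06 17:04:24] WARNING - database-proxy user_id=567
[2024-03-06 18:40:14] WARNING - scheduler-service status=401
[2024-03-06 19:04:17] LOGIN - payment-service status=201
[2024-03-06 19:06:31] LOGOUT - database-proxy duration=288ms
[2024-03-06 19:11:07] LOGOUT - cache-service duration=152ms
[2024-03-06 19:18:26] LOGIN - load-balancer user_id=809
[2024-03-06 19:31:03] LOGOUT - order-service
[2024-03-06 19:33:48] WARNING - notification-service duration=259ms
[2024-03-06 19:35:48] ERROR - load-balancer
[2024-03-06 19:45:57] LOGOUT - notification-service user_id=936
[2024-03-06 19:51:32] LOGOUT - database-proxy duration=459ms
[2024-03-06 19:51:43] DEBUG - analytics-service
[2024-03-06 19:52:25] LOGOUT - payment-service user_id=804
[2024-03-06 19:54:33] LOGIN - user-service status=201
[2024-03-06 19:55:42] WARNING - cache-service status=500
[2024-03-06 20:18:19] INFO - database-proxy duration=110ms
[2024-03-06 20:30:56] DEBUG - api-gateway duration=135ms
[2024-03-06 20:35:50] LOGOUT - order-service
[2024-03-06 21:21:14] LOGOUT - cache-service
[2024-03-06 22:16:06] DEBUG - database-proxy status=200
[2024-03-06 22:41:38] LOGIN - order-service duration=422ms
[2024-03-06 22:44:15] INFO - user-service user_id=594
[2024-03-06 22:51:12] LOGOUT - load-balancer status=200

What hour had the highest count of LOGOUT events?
19

To find the peak hour:

1. Group all LOGOUT events by hour
2. Count events in each hour
3. Find hour with maximum count
4. Peak hour: 19 (with 6 events)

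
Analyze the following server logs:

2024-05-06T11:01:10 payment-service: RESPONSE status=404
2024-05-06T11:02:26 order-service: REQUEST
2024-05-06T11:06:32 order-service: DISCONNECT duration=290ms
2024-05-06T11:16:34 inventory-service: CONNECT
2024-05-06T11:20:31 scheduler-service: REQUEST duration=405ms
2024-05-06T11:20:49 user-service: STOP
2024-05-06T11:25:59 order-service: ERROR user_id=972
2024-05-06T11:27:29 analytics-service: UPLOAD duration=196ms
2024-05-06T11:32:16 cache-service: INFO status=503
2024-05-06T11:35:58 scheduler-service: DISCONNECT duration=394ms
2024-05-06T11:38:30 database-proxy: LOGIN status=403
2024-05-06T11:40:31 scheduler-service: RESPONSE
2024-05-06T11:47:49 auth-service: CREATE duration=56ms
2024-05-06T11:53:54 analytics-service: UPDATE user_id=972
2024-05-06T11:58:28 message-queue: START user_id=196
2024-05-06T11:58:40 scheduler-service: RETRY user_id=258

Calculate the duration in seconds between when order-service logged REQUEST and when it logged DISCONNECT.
246

To find the time between events:

1. Locate the first REQUEST event for order-service: 2024-05-06T11:02:26
2. Locate the first DISCONNECT event for order-service: 2024-05-06T11:06:32
3. Calculate the difference: 2024-05-06T11:06:32 - 2024-05-06T11:02:26 = 246 seconds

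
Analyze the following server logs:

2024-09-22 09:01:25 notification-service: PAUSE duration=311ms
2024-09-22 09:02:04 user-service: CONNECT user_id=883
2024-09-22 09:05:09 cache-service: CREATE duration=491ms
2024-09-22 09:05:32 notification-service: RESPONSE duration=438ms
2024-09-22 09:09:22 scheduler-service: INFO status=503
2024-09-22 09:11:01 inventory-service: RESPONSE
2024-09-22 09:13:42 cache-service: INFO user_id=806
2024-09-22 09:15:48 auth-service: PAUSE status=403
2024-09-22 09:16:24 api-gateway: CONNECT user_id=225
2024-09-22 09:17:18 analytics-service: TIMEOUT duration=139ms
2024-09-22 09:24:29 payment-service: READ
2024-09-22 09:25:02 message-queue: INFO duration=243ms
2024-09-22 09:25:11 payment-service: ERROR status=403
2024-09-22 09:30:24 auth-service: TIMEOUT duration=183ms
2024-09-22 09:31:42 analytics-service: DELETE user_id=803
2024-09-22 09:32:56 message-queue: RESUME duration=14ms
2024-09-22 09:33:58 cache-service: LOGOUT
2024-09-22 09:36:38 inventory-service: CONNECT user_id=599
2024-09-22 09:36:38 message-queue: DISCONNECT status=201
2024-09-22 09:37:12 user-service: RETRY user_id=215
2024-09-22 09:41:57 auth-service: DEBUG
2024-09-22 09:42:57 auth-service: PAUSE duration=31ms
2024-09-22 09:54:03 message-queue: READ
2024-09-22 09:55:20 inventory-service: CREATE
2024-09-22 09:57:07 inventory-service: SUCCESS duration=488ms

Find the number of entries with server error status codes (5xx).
1

To find matching entries:

1. Pattern to match: server error status codes (5xx)
2. Scan each log entry for the pattern
3. Count matches: 1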